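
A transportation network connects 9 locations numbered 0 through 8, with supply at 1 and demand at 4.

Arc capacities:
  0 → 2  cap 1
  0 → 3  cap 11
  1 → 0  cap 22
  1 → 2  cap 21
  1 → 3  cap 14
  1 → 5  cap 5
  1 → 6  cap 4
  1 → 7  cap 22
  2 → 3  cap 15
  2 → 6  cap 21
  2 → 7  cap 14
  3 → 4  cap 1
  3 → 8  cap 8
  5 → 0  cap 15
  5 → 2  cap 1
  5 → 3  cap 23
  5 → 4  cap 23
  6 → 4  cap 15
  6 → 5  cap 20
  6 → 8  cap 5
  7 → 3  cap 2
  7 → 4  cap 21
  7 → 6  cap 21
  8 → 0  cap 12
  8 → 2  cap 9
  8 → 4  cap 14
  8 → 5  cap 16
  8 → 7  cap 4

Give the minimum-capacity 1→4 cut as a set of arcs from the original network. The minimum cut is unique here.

augment #1: 1→3→4 push 1
augment #2: 1→5→4 push 5
augment #3: 1→6→4 push 4
augment #4: 1→7→4 push 21
augment #5: 1→2→6→4 push 11
augment #6: 1→3→8→4 push 8
augment #7: 1→2→6→5→4 push 10
augment #8: 1→7→6→5→4 push 1
augment #9: 1→0→2→7→6→5→4 push 1
max flow = 62; residual-reachable set from 1 gives S-side
cut edges (S→T): {(0,2), (1,2), (1,5), (1,6), (1,7), (3,4), (3,8)} total cap 62

Min-cut arcs: {(0,2), (1,2), (1,5), (1,6), (1,7), (3,4), (3,8)} (total capacity 62)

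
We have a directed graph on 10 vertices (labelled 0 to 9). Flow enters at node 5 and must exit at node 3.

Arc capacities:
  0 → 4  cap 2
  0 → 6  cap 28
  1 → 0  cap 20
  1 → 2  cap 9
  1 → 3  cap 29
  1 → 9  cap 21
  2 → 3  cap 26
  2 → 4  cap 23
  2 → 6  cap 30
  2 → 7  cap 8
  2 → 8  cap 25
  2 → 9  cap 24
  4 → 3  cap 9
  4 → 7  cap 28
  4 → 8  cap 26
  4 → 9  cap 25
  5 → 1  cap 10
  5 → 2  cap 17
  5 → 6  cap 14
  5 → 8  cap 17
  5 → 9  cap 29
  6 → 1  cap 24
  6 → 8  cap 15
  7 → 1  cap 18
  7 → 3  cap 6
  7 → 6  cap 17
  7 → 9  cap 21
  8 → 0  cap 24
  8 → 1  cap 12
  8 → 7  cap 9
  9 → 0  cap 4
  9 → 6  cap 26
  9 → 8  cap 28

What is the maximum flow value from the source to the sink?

Maximum flow value: 63

augment #1: 5→1→3 bottleneck 10, total now 10
augment #2: 5→2→3 bottleneck 17, total now 27
augment #3: 5→6→1→3 bottleneck 14, total now 41
augment #4: 5→8→1→3 bottleneck 5, total now 46
augment #5: 5→8→7→3 bottleneck 6, total now 52
augment #6: 5→8→0→4→3 bottleneck 2, total now 54
augment #7: 5→8→1→2→3 bottleneck 4, total now 58
augment #8: 5→9→6→1→2→3 bottleneck 5, total now 63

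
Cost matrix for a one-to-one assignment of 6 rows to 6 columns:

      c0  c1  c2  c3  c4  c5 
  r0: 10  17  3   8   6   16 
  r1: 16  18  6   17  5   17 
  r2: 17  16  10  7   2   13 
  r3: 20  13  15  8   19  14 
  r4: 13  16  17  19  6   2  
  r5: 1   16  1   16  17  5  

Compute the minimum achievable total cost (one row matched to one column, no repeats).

Minimum assignment cost: 31

optimal assignment: row0→col2 (cost 3), row1→col4 (cost 5), row2→col3 (cost 7), row3→col1 (cost 13), row4→col5 (cost 2), row5→col0 (cost 1)
total = 3 + 5 + 7 + 13 + 2 + 1 = 31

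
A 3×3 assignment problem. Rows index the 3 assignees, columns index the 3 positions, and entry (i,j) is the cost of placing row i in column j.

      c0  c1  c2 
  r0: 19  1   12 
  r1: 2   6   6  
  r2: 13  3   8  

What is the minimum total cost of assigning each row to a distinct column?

optimal assignment: row0→col1 (cost 1), row1→col0 (cost 2), row2→col2 (cost 8)
total = 1 + 2 + 8 = 11

Minimum assignment cost: 11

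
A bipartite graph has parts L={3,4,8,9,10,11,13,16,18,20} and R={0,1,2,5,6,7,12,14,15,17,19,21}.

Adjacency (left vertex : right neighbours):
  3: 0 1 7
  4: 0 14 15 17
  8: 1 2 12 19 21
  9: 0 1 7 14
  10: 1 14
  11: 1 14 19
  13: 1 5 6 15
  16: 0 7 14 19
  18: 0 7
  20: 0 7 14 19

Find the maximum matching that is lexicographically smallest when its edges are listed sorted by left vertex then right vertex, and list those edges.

Lex-smallest maximum matching: {(3,0), (4,15), (8,2), (9,1), (10,14), (11,19), (13,5), (16,7)}

|M| = 8 (so the lex-smallest maximum matching has 8 edges)
process left vertices in ascending order; for each, take the smallest-labelled available neighbour that still permits 8 edges overall, or leave it unmatched if none does
lex-smallest matching: {3-0, 4-15, 8-2, 9-1, 10-14, 11-19, 13-5, 16-7}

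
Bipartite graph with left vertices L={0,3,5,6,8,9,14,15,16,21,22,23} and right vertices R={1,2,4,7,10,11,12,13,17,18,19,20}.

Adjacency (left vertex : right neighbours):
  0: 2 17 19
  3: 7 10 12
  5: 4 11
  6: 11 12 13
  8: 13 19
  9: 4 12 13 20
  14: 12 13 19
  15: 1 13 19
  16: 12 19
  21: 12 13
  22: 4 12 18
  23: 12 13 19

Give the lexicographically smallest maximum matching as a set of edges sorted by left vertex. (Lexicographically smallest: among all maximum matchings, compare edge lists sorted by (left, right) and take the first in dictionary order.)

|M| = 10 (so the lex-smallest maximum matching has 10 edges)
process left vertices in ascending order; for each, take the smallest-labelled available neighbour that still permits 10 edges overall, or leave it unmatched if none does
lex-smallest matching: {0-2, 3-7, 5-4, 6-11, 8-13, 9-20, 14-12, 15-1, 16-19, 22-18}

Lex-smallest maximum matching: {(0,2), (3,7), (5,4), (6,11), (8,13), (9,20), (14,12), (15,1), (16,19), (22,18)}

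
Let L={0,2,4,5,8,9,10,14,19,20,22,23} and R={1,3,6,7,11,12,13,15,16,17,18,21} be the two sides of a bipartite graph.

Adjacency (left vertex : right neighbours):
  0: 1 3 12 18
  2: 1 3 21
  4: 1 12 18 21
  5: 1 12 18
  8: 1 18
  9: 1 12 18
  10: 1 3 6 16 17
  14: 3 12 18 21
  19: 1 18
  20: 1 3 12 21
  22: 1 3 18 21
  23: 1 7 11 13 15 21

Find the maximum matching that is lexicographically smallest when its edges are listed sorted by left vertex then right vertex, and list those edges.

Lex-smallest maximum matching: {(0,1), (2,3), (4,12), (5,18), (10,6), (14,21), (23,7)}

|M| = 7 (so the lex-smallest maximum matching has 7 edges)
process left vertices in ascending order; for each, take the smallest-labelled available neighbour that still permits 7 edges overall, or leave it unmatched if none does
lex-smallest matching: {0-1, 2-3, 4-12, 5-18, 10-6, 14-21, 23-7}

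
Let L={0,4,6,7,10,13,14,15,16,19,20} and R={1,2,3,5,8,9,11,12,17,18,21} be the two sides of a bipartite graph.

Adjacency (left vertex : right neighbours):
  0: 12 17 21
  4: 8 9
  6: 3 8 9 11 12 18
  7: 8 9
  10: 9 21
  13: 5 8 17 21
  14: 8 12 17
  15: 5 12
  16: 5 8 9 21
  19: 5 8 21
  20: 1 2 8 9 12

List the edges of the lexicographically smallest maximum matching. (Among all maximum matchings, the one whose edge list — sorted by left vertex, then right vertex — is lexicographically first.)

Lex-smallest maximum matching: {(0,12), (4,8), (6,3), (7,9), (10,21), (13,5), (14,17), (20,1)}

|M| = 8 (so the lex-smallest maximum matching has 8 edges)
process left vertices in ascending order; for each, take the smallest-labelled available neighbour that still permits 8 edges overall, or leave it unmatched if none does
lex-smallest matching: {0-12, 4-8, 6-3, 7-9, 10-21, 13-5, 14-17, 20-1}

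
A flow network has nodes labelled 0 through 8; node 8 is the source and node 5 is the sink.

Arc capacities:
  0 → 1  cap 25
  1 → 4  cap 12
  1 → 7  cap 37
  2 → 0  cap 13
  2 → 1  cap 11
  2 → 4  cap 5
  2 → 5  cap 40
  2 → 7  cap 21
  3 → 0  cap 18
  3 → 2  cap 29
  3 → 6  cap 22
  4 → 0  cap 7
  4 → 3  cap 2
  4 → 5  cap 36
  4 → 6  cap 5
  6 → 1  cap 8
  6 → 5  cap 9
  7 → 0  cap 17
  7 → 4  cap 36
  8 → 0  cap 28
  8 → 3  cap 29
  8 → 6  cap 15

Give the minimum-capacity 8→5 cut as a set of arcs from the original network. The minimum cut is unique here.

Min-cut arcs: {(0,1), (8,3), (8,6)} (total capacity 69)

augment #1: 8→6→5 push 9
augment #2: 8→3→2→5 push 29
augment #3: 8→0→1→4→5 push 12
augment #4: 8→0→1→7→4→5 push 13
augment #5: 8→6→1→7→4→5 push 6
max flow = 69; residual-reachable set from 8 gives S-side
cut edges (S→T): {(0,1), (8,3), (8,6)} total cap 69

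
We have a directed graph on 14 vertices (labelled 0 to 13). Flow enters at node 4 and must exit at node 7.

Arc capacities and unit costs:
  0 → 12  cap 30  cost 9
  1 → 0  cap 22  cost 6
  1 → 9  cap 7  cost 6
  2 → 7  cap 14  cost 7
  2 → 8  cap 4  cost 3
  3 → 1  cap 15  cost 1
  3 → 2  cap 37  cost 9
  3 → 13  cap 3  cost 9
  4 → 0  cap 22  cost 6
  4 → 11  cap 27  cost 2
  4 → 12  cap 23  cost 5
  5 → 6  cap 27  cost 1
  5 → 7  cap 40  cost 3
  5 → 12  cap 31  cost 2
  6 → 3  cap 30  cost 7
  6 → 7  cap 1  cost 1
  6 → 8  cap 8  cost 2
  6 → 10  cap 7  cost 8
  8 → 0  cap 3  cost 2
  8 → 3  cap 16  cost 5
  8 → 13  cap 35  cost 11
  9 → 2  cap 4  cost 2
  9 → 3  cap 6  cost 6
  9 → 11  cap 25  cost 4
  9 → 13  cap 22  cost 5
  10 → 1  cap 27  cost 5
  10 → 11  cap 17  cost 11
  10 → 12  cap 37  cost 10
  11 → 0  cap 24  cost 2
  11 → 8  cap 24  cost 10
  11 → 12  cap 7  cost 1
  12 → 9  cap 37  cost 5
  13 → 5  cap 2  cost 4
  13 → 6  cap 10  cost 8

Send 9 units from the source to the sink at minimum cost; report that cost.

Minimum cost for 9 units: 194

shortest-cost path #1: 4→11→12→9→2→7 push 4 @ unit cost 17 (adds 68)
shortest-cost path #2: 4→11→12→9→13→5→6→7 push 1 @ unit cost 19 (adds 19)
shortest-cost path #3: 4→11→12→9→13→5→7 push 1 @ unit cost 20 (adds 20)
shortest-cost path #4: 4→11→12→9→13→6→5→7 push 1 @ unit cost 23 (adds 23)
shortest-cost path #5: 4→12→9→3→2→7 push 2 @ unit cost 32 (adds 64)
total cost = 194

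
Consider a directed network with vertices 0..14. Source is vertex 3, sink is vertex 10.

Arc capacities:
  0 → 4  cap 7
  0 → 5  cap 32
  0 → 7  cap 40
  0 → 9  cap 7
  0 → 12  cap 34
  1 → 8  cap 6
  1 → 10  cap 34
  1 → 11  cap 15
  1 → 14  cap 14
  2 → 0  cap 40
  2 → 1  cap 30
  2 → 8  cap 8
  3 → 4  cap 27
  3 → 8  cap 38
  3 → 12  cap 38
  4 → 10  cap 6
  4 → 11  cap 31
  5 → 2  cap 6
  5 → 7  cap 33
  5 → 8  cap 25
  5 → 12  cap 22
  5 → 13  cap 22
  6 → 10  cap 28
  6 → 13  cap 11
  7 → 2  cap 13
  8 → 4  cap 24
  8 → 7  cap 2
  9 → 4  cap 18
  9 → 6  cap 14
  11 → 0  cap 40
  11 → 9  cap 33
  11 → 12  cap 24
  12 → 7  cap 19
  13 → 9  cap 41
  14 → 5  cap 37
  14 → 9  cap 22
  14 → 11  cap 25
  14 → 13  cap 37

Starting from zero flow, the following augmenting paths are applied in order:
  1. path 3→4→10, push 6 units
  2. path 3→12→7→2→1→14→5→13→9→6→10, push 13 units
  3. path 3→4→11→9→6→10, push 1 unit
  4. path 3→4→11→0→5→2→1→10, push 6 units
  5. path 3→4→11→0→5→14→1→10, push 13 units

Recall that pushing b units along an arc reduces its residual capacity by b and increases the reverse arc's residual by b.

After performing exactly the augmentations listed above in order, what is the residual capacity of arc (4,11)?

after path 1 (3→4→10, push 6): res(4,11)=31
after path 2 (3→12→7→2→1→14→5→13→9→6→10, push 13): res(4,11)=31
after path 3 (3→4→11→9→6→10, push 1): res(4,11)=30
after path 4 (3→4→11→0→5→2→1→10, push 6): res(4,11)=24
after path 5 (3→4→11→0→5→14→1→10, push 13): res(4,11)=11

Residual capacity of (4,11): 11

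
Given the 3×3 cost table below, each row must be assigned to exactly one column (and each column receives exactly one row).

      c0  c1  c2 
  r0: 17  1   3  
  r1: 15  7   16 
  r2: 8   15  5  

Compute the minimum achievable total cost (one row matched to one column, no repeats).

optimal assignment: row0→col2 (cost 3), row1→col1 (cost 7), row2→col0 (cost 8)
total = 3 + 7 + 8 = 18

Minimum assignment cost: 18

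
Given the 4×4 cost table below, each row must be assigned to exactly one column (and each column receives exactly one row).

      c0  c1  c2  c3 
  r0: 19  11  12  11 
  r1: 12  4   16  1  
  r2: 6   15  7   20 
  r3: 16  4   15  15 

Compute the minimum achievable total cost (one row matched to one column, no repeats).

optimal assignment: row0→col2 (cost 12), row1→col3 (cost 1), row2→col0 (cost 6), row3→col1 (cost 4)
total = 12 + 1 + 6 + 4 = 23

Minimum assignment cost: 23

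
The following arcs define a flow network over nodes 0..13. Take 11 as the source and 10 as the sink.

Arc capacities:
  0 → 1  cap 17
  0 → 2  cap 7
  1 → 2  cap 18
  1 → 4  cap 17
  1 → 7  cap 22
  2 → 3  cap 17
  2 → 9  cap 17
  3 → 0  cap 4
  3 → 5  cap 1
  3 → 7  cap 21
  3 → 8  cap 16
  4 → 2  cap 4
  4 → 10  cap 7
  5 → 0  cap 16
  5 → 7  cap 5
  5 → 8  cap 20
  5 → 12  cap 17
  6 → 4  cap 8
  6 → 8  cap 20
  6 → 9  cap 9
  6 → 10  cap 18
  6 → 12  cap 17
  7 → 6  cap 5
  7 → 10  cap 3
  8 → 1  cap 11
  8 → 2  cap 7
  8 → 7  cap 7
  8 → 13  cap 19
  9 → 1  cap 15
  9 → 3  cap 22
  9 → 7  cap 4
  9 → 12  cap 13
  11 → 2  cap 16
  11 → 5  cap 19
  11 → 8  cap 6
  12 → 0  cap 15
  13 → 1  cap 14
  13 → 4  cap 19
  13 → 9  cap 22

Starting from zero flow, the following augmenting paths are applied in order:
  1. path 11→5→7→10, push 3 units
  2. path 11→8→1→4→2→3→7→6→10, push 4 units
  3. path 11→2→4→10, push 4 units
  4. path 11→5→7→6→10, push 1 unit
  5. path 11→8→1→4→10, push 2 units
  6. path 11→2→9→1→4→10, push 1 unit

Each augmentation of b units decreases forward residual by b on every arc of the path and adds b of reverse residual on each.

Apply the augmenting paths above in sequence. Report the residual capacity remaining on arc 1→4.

Residual capacity of (1,4): 10

after path 1 (11→5→7→10, push 3): res(1,4)=17
after path 2 (11→8→1→4→2→3→7→6→10, push 4): res(1,4)=13
after path 3 (11→2→4→10, push 4): res(1,4)=13
after path 4 (11→5→7→6→10, push 1): res(1,4)=13
after path 5 (11→8→1→4→10, push 2): res(1,4)=11
after path 6 (11→2→9→1→4→10, push 1): res(1,4)=10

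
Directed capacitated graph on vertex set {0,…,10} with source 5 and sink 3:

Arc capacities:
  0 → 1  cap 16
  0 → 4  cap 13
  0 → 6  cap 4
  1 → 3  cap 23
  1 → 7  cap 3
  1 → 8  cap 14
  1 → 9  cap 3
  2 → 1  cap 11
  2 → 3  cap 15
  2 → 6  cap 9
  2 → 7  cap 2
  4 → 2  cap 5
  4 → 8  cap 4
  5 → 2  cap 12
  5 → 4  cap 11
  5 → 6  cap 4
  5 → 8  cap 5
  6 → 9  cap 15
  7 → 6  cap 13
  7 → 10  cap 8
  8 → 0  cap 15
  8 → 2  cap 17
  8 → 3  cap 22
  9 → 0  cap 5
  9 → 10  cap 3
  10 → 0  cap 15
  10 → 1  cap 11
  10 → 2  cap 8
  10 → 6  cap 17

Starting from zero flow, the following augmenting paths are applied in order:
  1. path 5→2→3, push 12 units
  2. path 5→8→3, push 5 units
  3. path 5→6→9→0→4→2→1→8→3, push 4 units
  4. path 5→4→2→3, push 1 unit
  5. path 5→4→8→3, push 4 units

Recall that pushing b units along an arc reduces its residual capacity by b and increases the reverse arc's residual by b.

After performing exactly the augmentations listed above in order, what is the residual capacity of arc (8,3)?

Residual capacity of (8,3): 9

after path 1 (5→2→3, push 12): res(8,3)=22
after path 2 (5→8→3, push 5): res(8,3)=17
after path 3 (5→6→9→0→4→2→1→8→3, push 4): res(8,3)=13
after path 4 (5→4→2→3, push 1): res(8,3)=13
after path 5 (5→4→8→3, push 4): res(8,3)=9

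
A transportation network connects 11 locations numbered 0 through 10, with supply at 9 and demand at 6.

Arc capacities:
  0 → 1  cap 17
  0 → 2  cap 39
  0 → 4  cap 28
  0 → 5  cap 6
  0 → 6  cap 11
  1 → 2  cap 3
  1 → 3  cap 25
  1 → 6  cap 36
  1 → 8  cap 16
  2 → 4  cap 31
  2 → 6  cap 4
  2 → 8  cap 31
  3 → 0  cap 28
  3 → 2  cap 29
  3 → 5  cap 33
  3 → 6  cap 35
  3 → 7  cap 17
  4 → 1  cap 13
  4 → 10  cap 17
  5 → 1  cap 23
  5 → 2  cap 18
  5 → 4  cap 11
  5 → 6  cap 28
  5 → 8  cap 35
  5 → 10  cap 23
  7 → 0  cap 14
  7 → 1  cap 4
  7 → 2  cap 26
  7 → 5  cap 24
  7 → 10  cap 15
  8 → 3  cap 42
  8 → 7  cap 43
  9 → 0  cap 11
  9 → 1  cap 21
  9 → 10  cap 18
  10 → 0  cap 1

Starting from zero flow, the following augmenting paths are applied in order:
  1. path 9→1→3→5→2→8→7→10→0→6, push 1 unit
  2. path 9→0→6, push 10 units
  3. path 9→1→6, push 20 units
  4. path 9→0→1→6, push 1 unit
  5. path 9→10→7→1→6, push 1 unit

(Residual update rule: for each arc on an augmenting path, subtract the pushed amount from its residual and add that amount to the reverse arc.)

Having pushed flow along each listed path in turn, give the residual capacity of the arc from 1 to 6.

Residual capacity of (1,6): 14

after path 1 (9→1→3→5→2→8→7→10→0→6, push 1): res(1,6)=36
after path 2 (9→0→6, push 10): res(1,6)=36
after path 3 (9→1→6, push 20): res(1,6)=16
after path 4 (9→0→1→6, push 1): res(1,6)=15
after path 5 (9→10→7→1→6, push 1): res(1,6)=14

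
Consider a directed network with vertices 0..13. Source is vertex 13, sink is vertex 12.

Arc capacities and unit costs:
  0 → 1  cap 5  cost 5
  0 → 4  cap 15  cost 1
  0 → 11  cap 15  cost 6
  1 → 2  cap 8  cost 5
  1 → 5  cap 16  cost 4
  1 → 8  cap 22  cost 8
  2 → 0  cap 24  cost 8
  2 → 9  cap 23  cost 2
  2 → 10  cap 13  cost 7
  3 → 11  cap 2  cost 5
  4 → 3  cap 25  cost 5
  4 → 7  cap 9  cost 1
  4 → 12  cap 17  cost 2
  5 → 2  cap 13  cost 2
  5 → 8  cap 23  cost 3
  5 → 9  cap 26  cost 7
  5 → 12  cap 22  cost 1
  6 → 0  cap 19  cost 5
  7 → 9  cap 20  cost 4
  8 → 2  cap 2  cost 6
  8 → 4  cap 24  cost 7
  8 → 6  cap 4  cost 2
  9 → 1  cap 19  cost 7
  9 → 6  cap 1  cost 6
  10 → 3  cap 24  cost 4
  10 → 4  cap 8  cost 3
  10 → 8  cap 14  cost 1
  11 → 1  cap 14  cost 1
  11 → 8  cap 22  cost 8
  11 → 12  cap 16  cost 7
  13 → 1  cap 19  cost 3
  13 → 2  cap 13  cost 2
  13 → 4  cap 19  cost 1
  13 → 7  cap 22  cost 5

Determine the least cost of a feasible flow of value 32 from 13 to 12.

shortest-cost path #1: 13→4→12 push 17 @ unit cost 3 (adds 51)
shortest-cost path #2: 13→1→5→12 push 15 @ unit cost 8 (adds 120)
total cost = 171

Minimum cost for 32 units: 171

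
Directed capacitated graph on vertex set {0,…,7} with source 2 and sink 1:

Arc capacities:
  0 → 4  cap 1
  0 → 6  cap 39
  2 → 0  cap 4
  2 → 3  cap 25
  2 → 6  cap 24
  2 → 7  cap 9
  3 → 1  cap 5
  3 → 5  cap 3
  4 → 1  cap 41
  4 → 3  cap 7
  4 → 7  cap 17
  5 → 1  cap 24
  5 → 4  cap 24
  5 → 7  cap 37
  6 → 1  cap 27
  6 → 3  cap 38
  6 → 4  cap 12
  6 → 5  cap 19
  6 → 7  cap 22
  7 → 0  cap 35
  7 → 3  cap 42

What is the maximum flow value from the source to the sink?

Maximum flow value: 45

augment #1: 2→3→1 bottleneck 5, total now 5
augment #2: 2→6→1 bottleneck 24, total now 29
augment #3: 2→0→4→1 bottleneck 1, total now 30
augment #4: 2→0→6→1 bottleneck 3, total now 33
augment #5: 2→3→5→1 bottleneck 3, total now 36
augment #6: 2→7→0→6→4→1 bottleneck 9, total now 45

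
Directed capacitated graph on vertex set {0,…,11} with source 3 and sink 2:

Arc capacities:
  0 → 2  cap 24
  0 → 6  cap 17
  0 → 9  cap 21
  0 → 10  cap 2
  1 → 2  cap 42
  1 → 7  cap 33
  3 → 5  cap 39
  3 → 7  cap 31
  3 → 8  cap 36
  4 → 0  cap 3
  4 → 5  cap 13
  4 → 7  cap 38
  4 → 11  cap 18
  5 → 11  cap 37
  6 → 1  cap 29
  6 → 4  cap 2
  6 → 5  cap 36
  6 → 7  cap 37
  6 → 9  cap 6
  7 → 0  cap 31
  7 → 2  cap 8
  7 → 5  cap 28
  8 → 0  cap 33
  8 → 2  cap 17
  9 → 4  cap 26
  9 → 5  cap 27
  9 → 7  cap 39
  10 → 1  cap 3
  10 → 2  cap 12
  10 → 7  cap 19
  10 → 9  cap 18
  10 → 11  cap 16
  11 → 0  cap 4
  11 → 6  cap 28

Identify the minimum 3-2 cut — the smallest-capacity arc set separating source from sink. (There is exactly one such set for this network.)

augment #1: 3→7→2 push 8
augment #2: 3→8→2 push 17
augment #3: 3→7→0→2 push 23
augment #4: 3→8→0→2 push 1
augment #5: 3→8→0→10→2 push 2
augment #6: 3→5→11→6→1→2 push 28
augment #7: 3→8→0→6→1→2 push 1
max flow = 80; residual-reachable set from 3 gives S-side
cut edges (S→T): {(0,2), (0,10), (6,1), (7,2), (8,2)} total cap 80

Min-cut arcs: {(0,2), (0,10), (6,1), (7,2), (8,2)} (total capacity 80)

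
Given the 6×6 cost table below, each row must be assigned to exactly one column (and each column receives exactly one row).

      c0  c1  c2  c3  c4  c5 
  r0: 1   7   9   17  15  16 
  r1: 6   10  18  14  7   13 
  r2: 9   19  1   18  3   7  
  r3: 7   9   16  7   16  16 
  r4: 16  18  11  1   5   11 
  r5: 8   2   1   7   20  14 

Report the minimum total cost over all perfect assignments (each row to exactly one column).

Minimum assignment cost: 26

optimal assignment: row0→col0 (cost 1), row1→col4 (cost 7), row2→col5 (cost 7), row3→col1 (cost 9), row4→col3 (cost 1), row5→col2 (cost 1)
total = 1 + 7 + 7 + 9 + 1 + 1 = 26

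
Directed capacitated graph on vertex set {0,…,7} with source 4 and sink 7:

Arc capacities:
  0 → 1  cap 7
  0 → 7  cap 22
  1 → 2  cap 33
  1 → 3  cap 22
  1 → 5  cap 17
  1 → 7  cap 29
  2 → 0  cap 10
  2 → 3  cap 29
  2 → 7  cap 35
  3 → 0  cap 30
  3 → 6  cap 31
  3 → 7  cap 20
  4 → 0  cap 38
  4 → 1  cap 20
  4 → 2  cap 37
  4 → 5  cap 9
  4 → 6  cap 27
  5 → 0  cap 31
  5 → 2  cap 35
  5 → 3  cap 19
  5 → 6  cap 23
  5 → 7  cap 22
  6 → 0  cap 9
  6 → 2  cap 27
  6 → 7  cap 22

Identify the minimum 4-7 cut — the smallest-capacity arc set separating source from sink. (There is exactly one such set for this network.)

Min-cut arcs: {(0,1), (0,7), (4,1), (4,2), (4,5), (4,6)} (total capacity 122)

augment #1: 4→0→7 push 22
augment #2: 4→1→7 push 20
augment #3: 4→2→7 push 35
augment #4: 4→5→7 push 9
augment #5: 4→6→7 push 22
augment #6: 4→0→1→7 push 7
augment #7: 4→2→3→7 push 2
augment #8: 4→6→2→3→7 push 5
max flow = 122; residual-reachable set from 4 gives S-side
cut edges (S→T): {(0,1), (0,7), (4,1), (4,2), (4,5), (4,6)} total cap 122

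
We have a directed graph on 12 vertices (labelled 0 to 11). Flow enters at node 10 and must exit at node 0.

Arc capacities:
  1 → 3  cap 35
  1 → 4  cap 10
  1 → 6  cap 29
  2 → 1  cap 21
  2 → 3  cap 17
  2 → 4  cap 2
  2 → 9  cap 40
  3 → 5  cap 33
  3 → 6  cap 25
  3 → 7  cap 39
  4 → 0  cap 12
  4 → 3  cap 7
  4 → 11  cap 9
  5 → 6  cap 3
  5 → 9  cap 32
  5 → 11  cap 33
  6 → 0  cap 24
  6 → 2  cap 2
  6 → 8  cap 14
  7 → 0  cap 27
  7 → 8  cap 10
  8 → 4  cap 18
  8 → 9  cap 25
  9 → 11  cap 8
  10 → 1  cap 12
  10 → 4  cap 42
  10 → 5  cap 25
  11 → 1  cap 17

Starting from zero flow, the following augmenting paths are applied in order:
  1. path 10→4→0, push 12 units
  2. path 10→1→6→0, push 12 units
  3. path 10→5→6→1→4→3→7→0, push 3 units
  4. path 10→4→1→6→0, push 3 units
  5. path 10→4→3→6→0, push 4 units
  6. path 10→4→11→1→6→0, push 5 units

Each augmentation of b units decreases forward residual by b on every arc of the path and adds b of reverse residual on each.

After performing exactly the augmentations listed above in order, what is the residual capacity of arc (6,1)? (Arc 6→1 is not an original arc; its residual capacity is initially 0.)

Residual capacity of (6,1): 17

after path 1 (10→4→0, push 12): res(6,1)=0
after path 2 (10→1→6→0, push 12): res(6,1)=12
after path 3 (10→5→6→1→4→3→7→0, push 3): res(6,1)=9
after path 4 (10→4→1→6→0, push 3): res(6,1)=12
after path 5 (10→4→3→6→0, push 4): res(6,1)=12
after path 6 (10→4→11→1→6→0, push 5): res(6,1)=17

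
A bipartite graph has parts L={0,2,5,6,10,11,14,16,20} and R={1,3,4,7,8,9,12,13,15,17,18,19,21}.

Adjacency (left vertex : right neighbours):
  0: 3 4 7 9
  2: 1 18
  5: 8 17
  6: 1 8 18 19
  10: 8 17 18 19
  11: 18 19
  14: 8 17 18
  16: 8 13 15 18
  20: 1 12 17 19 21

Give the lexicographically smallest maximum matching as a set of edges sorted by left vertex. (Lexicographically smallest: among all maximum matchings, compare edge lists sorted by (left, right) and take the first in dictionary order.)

Lex-smallest maximum matching: {(0,3), (2,1), (5,8), (6,18), (10,17), (11,19), (16,13), (20,12)}

|M| = 8 (so the lex-smallest maximum matching has 8 edges)
process left vertices in ascending order; for each, take the smallest-labelled available neighbour that still permits 8 edges overall, or leave it unmatched if none does
lex-smallest matching: {0-3, 2-1, 5-8, 6-18, 10-17, 11-19, 16-13, 20-12}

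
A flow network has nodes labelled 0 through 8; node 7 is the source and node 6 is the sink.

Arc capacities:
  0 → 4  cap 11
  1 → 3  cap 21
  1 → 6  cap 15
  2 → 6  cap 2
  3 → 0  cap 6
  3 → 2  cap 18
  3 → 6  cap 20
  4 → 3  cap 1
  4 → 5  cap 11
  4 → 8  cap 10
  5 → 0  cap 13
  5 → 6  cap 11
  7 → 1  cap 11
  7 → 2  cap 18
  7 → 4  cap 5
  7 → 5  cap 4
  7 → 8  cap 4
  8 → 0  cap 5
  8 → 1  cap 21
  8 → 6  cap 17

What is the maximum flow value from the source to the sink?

augment #1: 7→1→6 bottleneck 11, total now 11
augment #2: 7→2→6 bottleneck 2, total now 13
augment #3: 7→5→6 bottleneck 4, total now 17
augment #4: 7→8→6 bottleneck 4, total now 21
augment #5: 7→4→3→6 bottleneck 1, total now 22
augment #6: 7→4→5→6 bottleneck 4, total now 26

Maximum flow value: 26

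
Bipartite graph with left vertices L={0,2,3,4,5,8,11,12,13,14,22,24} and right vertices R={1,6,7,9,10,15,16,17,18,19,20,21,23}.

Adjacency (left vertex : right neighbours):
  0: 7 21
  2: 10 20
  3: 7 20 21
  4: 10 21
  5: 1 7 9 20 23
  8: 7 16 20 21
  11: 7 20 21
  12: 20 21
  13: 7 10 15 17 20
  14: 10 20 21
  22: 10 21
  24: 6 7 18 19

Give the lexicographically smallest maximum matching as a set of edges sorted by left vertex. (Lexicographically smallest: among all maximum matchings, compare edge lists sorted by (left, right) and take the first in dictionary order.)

|M| = 8 (so the lex-smallest maximum matching has 8 edges)
process left vertices in ascending order; for each, take the smallest-labelled available neighbour that still permits 8 edges overall, or leave it unmatched if none does
lex-smallest matching: {0-7, 2-10, 3-20, 4-21, 5-1, 8-16, 13-15, 24-6}

Lex-smallest maximum matching: {(0,7), (2,10), (3,20), (4,21), (5,1), (8,16), (13,15), (24,6)}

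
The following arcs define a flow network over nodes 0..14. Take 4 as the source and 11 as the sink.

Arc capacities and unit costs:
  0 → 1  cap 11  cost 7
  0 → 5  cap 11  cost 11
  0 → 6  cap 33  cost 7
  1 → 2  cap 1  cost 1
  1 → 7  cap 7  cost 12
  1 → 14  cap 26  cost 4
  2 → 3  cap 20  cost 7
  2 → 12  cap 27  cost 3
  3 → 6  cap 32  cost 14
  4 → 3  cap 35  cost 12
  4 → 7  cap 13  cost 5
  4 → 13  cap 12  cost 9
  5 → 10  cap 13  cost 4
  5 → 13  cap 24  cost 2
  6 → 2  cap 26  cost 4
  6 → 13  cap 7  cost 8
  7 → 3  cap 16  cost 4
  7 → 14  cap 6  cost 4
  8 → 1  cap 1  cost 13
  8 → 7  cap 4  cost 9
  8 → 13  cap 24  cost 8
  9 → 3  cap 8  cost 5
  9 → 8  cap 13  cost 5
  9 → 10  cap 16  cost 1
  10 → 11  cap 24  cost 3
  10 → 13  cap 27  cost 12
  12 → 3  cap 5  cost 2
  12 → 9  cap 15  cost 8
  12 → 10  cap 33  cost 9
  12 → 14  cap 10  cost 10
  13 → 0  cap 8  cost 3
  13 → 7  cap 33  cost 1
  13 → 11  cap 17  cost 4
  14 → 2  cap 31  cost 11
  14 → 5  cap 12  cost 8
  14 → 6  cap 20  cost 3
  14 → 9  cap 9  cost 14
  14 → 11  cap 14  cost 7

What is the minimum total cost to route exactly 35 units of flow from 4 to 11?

Minimum cost for 35 units: 961

shortest-cost path #1: 4→13→11 push 12 @ unit cost 13 (adds 156)
shortest-cost path #2: 4→7→14→11 push 6 @ unit cost 16 (adds 96)
shortest-cost path #3: 4→7→3→6→13→11 push 5 @ unit cost 35 (adds 175)
shortest-cost path #4: 4→7→3→6→2→12→10→11 push 2 @ unit cost 42 (adds 84)
shortest-cost path #5: 4→3→6→2→12→10→11 push 10 @ unit cost 45 (adds 450)
total cost = 961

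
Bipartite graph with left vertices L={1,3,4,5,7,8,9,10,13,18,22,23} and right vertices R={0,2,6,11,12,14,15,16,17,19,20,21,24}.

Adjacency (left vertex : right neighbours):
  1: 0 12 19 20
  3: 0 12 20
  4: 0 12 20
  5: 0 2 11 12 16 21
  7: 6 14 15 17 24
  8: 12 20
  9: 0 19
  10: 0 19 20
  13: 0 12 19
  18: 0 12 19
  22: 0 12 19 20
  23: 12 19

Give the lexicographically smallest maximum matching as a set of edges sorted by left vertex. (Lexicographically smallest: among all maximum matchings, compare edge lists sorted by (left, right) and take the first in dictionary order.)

|M| = 6 (so the lex-smallest maximum matching has 6 edges)
process left vertices in ascending order; for each, take the smallest-labelled available neighbour that still permits 6 edges overall, or leave it unmatched if none does
lex-smallest matching: {1-0, 3-12, 4-20, 5-2, 7-6, 9-19}

Lex-smallest maximum matching: {(1,0), (3,12), (4,20), (5,2), (7,6), (9,19)}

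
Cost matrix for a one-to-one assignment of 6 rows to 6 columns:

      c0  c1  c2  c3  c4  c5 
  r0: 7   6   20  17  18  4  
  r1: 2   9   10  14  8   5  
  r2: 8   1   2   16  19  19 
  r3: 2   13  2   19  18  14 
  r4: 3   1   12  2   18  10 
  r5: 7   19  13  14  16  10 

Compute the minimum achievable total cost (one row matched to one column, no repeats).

Minimum assignment cost: 24

optimal assignment: row0→col5 (cost 4), row1→col4 (cost 8), row2→col1 (cost 1), row3→col2 (cost 2), row4→col3 (cost 2), row5→col0 (cost 7)
total = 4 + 8 + 1 + 2 + 2 + 7 = 24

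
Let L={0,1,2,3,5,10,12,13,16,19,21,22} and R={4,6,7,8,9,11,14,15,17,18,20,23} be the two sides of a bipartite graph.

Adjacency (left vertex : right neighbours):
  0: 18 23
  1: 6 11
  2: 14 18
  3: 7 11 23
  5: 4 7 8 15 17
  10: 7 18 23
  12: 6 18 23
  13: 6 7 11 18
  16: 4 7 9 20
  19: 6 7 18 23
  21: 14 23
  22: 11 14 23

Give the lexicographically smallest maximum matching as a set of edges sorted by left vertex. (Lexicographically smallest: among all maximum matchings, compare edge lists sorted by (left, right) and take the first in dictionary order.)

Lex-smallest maximum matching: {(0,18), (1,6), (2,14), (3,7), (5,4), (10,23), (13,11), (16,9)}

|M| = 8 (so the lex-smallest maximum matching has 8 edges)
process left vertices in ascending order; for each, take the smallest-labelled available neighbour that still permits 8 edges overall, or leave it unmatched if none does
lex-smallest matching: {0-18, 1-6, 2-14, 3-7, 5-4, 10-23, 13-11, 16-9}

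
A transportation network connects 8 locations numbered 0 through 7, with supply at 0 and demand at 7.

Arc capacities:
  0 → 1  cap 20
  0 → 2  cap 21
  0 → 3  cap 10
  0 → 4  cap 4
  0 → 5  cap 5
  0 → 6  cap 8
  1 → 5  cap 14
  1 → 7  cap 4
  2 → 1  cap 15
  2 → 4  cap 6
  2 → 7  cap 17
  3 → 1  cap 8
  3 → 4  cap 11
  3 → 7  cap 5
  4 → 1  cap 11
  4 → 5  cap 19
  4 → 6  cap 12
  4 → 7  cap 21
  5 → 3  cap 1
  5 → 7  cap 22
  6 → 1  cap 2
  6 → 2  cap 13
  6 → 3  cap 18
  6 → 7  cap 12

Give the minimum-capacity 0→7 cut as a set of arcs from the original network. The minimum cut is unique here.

augment #1: 0→1→7 push 4
augment #2: 0→2→7 push 17
augment #3: 0→3→7 push 5
augment #4: 0→4→7 push 4
augment #5: 0→5→7 push 5
augment #6: 0→6→7 push 8
augment #7: 0→1→5→7 push 14
augment #8: 0→2→4→7 push 4
augment #9: 0→3→4→7 push 5
max flow = 66; residual-reachable set from 0 gives S-side
cut edges (S→T): {(0,2), (0,3), (0,4), (0,5), (0,6), (1,5), (1,7)} total cap 66

Min-cut arcs: {(0,2), (0,3), (0,4), (0,5), (0,6), (1,5), (1,7)} (total capacity 66)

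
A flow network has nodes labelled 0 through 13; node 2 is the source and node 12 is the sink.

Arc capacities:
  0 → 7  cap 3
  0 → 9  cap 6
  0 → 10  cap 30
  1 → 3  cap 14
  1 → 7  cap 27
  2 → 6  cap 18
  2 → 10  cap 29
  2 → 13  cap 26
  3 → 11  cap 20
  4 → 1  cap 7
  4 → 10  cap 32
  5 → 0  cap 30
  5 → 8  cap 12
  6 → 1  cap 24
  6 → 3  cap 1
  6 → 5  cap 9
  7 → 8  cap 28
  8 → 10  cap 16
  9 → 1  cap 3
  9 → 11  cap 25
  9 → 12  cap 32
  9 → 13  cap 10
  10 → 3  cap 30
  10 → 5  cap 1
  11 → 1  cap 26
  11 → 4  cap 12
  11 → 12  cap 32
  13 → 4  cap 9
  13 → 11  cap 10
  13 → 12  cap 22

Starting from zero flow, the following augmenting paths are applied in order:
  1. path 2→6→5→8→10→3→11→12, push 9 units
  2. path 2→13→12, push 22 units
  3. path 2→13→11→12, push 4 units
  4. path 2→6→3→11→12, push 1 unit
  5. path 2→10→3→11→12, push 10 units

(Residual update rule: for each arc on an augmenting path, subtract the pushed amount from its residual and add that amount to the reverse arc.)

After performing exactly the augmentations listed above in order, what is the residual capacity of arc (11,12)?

after path 1 (2→6→5→8→10→3→11→12, push 9): res(11,12)=23
after path 2 (2→13→12, push 22): res(11,12)=23
after path 3 (2→13→11→12, push 4): res(11,12)=19
after path 4 (2→6→3→11→12, push 1): res(11,12)=18
after path 5 (2→10→3→11→12, push 10): res(11,12)=8

Residual capacity of (11,12): 8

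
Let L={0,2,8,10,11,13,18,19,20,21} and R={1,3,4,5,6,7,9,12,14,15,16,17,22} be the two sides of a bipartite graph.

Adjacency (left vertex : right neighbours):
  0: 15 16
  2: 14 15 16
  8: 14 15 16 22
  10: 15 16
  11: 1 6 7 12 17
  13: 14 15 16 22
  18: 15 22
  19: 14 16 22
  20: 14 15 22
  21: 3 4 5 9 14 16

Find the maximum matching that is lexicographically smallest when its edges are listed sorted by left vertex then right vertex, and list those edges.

|M| = 6 (so the lex-smallest maximum matching has 6 edges)
process left vertices in ascending order; for each, take the smallest-labelled available neighbour that still permits 6 edges overall, or leave it unmatched if none does
lex-smallest matching: {0-15, 2-14, 8-16, 11-1, 13-22, 21-3}

Lex-smallest maximum matching: {(0,15), (2,14), (8,16), (11,1), (13,22), (21,3)}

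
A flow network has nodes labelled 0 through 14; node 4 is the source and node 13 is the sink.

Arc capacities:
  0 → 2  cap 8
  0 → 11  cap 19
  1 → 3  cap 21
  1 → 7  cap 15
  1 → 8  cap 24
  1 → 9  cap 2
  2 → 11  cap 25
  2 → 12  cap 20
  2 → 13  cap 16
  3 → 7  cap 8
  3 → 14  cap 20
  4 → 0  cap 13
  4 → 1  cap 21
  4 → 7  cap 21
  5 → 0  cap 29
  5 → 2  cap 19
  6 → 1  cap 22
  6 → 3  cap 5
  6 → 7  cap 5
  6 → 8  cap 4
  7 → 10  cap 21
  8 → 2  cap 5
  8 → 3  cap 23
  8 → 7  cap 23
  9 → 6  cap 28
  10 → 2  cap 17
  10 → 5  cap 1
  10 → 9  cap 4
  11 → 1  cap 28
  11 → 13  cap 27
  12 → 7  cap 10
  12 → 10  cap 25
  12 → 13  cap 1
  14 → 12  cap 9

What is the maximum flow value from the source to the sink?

augment #1: 4→0→2→13 bottleneck 8, total now 8
augment #2: 4→0→11→13 bottleneck 5, total now 13
augment #3: 4→1→8→2→13 bottleneck 5, total now 18
augment #4: 4→7→10→2→13 bottleneck 3, total now 21
augment #5: 4→1→3→14→12→13 bottleneck 1, total now 22
augment #6: 4→7→10→2→11→13 bottleneck 14, total now 36
augment #7: 4→7→10→5→0→11→13 bottleneck 1, total now 37

Maximum flow value: 37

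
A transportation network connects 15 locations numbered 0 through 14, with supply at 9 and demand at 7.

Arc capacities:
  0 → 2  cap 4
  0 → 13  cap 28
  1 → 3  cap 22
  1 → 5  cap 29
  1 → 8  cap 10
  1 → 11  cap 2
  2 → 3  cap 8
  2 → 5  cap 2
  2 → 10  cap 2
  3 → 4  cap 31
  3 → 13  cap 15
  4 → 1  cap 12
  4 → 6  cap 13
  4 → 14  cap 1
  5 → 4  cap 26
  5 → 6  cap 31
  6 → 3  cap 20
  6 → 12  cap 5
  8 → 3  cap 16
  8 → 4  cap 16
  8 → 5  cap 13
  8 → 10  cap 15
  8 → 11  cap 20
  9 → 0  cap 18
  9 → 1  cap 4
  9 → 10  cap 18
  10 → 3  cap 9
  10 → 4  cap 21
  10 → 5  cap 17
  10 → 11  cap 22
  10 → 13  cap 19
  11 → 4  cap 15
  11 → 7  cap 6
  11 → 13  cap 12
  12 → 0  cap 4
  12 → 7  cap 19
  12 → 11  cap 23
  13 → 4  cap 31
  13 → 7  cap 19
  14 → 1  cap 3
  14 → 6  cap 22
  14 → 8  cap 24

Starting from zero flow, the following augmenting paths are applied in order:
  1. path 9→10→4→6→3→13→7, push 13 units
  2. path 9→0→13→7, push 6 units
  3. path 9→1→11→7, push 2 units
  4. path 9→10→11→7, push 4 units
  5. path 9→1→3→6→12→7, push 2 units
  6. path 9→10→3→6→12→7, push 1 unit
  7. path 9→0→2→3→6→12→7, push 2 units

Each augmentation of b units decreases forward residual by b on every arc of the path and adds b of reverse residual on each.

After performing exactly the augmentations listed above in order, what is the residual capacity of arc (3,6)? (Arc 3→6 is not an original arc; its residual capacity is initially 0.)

after path 1 (9→10→4→6→3→13→7, push 13): res(3,6)=13
after path 2 (9→0→13→7, push 6): res(3,6)=13
after path 3 (9→1→11→7, push 2): res(3,6)=13
after path 4 (9→10→11→7, push 4): res(3,6)=13
after path 5 (9→1→3→6→12→7, push 2): res(3,6)=11
after path 6 (9→10→3→6→12→7, push 1): res(3,6)=10
after path 7 (9→0→2→3→6→12→7, push 2): res(3,6)=8

Residual capacity of (3,6): 8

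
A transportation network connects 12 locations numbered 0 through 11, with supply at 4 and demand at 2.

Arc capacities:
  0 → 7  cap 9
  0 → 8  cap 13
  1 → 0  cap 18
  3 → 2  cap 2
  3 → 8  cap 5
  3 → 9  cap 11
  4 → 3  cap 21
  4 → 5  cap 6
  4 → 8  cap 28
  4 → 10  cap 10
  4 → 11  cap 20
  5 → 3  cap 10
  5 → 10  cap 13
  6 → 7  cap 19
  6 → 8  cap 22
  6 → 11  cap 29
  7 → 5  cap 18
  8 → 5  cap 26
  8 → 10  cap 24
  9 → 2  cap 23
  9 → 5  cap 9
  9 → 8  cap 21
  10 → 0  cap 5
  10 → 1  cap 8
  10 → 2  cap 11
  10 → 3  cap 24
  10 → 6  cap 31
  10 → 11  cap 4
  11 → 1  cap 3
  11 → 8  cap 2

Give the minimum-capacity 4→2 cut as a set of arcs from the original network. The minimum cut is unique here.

Min-cut arcs: {(3,2), (3,9), (10,2)} (total capacity 24)

augment #1: 4→3→2 push 2
augment #2: 4→10→2 push 10
augment #3: 4→3→9→2 push 11
augment #4: 4→5→10→2 push 1
max flow = 24; residual-reachable set from 4 gives S-side
cut edges (S→T): {(3,2), (3,9), (10,2)} total cap 24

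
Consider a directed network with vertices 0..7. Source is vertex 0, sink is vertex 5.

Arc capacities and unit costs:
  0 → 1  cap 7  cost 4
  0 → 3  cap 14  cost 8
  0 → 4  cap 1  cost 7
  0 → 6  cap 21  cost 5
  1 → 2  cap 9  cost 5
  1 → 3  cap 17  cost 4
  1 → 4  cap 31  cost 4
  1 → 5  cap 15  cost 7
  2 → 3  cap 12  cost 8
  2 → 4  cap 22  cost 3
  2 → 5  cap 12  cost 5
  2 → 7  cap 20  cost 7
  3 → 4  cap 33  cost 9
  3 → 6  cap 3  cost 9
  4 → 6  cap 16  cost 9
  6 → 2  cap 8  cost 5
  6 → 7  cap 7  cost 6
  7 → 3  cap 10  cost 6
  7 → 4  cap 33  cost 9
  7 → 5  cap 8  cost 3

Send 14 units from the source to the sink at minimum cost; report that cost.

shortest-cost path #1: 0→1→5 push 7 @ unit cost 11 (adds 77)
shortest-cost path #2: 0→6→7→5 push 7 @ unit cost 14 (adds 98)
total cost = 175

Minimum cost for 14 units: 175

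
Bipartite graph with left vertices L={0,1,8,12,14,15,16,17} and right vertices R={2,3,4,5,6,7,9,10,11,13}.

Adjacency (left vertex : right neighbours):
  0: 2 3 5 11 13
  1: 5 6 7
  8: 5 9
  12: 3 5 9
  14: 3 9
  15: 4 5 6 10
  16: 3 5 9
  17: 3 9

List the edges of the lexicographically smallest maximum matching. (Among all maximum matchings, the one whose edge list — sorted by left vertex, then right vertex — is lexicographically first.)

|M| = 6 (so the lex-smallest maximum matching has 6 edges)
process left vertices in ascending order; for each, take the smallest-labelled available neighbour that still permits 6 edges overall, or leave it unmatched if none does
lex-smallest matching: {0-2, 1-6, 8-5, 12-3, 14-9, 15-4}

Lex-smallest maximum matching: {(0,2), (1,6), (8,5), (12,3), (14,9), (15,4)}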